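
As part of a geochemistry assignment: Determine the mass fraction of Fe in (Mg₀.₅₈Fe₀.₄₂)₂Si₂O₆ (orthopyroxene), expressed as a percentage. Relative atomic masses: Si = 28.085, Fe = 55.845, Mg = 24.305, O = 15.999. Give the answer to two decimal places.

M((Mg₀.₅₈Fe₀.₄₂)₂Si₂O₆) = 227.268 g/mol.
Fe contributes 0.84 × 55.845 = 46.910 g per mole.
46.910/227.268 = 0.2064 → 20.64%.

20.64 wt%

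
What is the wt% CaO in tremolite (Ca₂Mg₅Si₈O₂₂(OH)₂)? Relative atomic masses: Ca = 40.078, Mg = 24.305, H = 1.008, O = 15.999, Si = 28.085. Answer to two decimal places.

13.81 wt%

M(Ca₂Mg₅Si₈O₂₂(OH)₂) = 812.353 g/mol; M(CaO) = 56.077 g/mol.
Moles CaO per formula unit = 2 Ca ÷ 1 = 2.0000.
CaO fraction = (2.0000 × 56.077) / 812.353 = 112.154/812.353 = 0.1381.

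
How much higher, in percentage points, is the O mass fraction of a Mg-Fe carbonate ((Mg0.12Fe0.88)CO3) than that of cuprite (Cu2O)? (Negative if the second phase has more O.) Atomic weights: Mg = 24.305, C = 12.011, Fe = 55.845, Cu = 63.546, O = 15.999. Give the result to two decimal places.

31.65 percentage points

O in (Mg0.12Fe0.88)CO3: molar mass 112.068 g/mol; 3×15.999 = 47.997 g → 42.83 wt%.
O in Cu2O: molar mass 143.091 g/mol; 1×15.999 = 15.999 g → 11.18 wt%.
Difference = 42.83 − 11.18 = 31.65 percentage points.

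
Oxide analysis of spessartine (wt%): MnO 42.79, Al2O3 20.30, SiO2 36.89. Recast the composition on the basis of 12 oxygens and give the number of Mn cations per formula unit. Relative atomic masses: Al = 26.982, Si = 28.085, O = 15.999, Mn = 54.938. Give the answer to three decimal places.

2.981 Mn apfu

MnO: 42.79/70.937 = 0.60321 mol → 0.60321 mol Mn, 0.60321 mol O.
Al2O3: 20.30/101.961 = 0.19910 mol → 0.39820 mol Al, 0.59730 mol O.
SiO2: 36.89/60.083 = 0.61398 mol → 0.61398 mol Si, 1.22796 mol O.
Total oxygen = 2.42847 mol. Normalization factor = 12/2.42847 = 4.94138.
Mn per 12 O = 0.60321 × 4.94138 = 2.981.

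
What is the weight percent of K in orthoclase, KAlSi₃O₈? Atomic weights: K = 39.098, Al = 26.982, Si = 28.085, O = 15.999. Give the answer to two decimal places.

M(KAlSi₃O₈) = 278.327 g/mol.
K contributes 1 × 39.098 = 39.098 g per mole.
39.098/278.327 = 0.1405 → 14.05%.

14.05 mass %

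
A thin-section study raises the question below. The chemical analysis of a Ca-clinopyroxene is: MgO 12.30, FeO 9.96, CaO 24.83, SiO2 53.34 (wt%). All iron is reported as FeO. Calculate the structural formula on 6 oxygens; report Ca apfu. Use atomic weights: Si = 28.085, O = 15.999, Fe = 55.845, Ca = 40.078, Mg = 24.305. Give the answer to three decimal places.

0.998 Ca apfu

MgO: 12.30/40.304 = 0.30518 mol → 0.30518 mol Mg, 0.30518 mol O.
FeO: 9.96/71.844 = 0.13863 mol → 0.13863 mol Fe, 0.13863 mol O.
CaO: 24.83/56.077 = 0.44278 mol → 0.44278 mol Ca, 0.44278 mol O.
SiO2: 53.34/60.083 = 0.88777 mol → 0.88777 mol Si, 1.77554 mol O.
Total oxygen = 2.66213 mol. Normalization factor = 6/2.66213 = 2.25383.
Ca per 6 O = 0.44278 × 2.25383 = 0.998.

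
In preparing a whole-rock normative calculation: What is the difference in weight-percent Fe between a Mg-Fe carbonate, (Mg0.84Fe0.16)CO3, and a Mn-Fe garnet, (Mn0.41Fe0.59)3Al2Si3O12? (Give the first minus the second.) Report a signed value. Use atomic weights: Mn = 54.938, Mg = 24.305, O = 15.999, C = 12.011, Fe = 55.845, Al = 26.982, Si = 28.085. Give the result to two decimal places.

-9.90 percentage points

First mineral: 8.935 g Fe in 89.359 g formula = 10.00 wt% Fe.
Second mineral: 98.846 g Fe in 496.626 g formula = 19.90 wt% Fe.
10.00% − 19.90% gives a difference of -9.90 percentage points.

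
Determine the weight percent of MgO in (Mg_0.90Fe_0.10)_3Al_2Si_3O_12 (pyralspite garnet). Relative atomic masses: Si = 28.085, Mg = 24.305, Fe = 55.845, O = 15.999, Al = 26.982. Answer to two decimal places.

26.38 wt%

M((Mg_0.90Fe_0.10)_3Al_2Si_3O_12) = 412.584 g/mol; M(MgO) = 40.304 g/mol.
Moles MgO per formula unit = 2.70 Mg ÷ 1 = 2.7000.
MgO fraction = (2.7000 × 40.304) / 412.584 = 108.821/412.584 = 0.2638.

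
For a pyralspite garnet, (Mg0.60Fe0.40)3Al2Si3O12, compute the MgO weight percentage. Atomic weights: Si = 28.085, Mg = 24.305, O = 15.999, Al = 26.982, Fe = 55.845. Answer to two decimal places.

Molar mass of (Mg0.60Fe0.40)3Al2Si3O12 = 1.80·24.305 + 1.20·55.845 + 2·26.982 + 3·28.085 + 12·15.999 = 440.970 g/mol.
Each formula unit contains 1.80 Mg, equivalent to 1.80/1 = 1.8000 mol MgO.
M(MgO) = 1×24.305 + 1×15.999 = 40.304 g/mol.
Mass of MgO per formula unit = 1.8000 × 40.304 = 72.547 g.
MgO wt% = 72.547 / 440.970 × 100 = 16.45%.

16.45 wt%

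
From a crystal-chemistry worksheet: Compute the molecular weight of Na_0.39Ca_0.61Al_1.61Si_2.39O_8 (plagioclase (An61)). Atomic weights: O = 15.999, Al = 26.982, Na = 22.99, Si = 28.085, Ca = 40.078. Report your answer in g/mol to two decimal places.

The formula mass is the sum 0.39*22.99 + 0.61*40.078 + 1.61*26.982 + 2.39*28.085 + 8*15.999.

271.97 g/mol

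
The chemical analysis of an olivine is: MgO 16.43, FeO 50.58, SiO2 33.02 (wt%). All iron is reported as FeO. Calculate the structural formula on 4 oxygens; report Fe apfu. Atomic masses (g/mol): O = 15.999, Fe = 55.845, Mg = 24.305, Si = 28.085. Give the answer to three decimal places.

1.274 Fe apfu

MgO: 16.43/40.304 = 0.40765 mol → 0.40765 mol Mg, 0.40765 mol O.
FeO: 50.58/71.844 = 0.70403 mol → 0.70403 mol Fe, 0.70403 mol O.
SiO2: 33.02/60.083 = 0.54957 mol → 0.54957 mol Si, 1.09914 mol O.
Total oxygen = 2.21082 mol. Normalization factor = 4/2.21082 = 1.80928.
Fe per 4 O = 0.70403 × 1.80928 = 1.274.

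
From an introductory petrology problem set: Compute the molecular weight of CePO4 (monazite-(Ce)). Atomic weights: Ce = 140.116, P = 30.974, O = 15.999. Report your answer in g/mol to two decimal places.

Ce: 1 × 140.116 = 140.1160
P: 1 × 30.974 = 30.9740
O: 4 × 15.999 = 63.9960
Summing the contributions gives the formula mass.

235.09 g/mol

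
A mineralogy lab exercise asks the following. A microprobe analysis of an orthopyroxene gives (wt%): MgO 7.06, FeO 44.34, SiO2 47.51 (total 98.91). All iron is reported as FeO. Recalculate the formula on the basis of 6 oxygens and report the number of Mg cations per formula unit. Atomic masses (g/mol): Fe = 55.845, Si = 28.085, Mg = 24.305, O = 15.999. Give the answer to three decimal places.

MgO (M=40.304): mol = 0.17517; Mg = 0.17517, O = 0.17517.
FeO (M=71.844): mol = 0.61717; Fe = 0.61717, O = 0.61717.
SiO2 (M=60.083): mol = 0.79074; Si = 0.79074, O = 1.58148.
ΣO = 2.37382; factor = 6/ΣO = 2.52757.
Mg apfu = 0.17517 × 2.52757 = 0.443.

0.443 Mg apfu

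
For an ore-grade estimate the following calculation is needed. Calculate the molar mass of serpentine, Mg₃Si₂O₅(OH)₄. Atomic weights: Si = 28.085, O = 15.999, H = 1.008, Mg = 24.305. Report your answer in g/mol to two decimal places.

277.11 g/mol

Mg: 3 × 24.305 = 72.9150
Si: 2 × 28.085 = 56.1700
O: 9 × 15.999 = 143.9910
H: 4 × 1.008 = 4.0320
Summing the contributions gives the formula mass.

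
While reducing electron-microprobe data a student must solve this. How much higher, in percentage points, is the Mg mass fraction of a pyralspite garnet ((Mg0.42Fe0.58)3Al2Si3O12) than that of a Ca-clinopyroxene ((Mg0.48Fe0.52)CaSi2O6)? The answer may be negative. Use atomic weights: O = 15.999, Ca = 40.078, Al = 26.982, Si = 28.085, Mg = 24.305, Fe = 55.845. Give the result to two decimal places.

1.68 percentage points

Mg in (Mg0.42Fe0.58)3Al2Si3O12: molar mass 458.002 g/mol; 1.26×24.305 = 30.624 g → 6.69 wt%.
Mg in (Mg0.48Fe0.52)CaSi2O6: molar mass 232.948 g/mol; 0.48×24.305 = 11.666 g → 5.01 wt%.
Difference = 6.69 − 5.01 = 1.68 percentage points.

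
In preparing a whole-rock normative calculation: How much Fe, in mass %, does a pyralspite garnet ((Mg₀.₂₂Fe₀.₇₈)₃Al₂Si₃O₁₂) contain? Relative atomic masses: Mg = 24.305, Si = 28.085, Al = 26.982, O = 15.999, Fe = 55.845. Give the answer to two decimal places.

Formula mass = 0.66×24.305 + 2.34×55.845 + 2×26.982 + 3×28.085 + 12×15.999 = 476.926 g/mol, of which 130.677 g is Fe.
So Fe makes up 130.677/476.926 = 0.2740 of the mass, i.e. 27.40%.

27.40 mass %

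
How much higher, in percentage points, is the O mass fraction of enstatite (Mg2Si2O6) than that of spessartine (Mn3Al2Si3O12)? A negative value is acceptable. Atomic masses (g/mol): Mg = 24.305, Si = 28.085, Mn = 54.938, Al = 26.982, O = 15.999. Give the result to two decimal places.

O in Mg2Si2O6: molar mass 200.774 g/mol; 6×15.999 = 95.994 g → 47.81 wt%.
O in Mn3Al2Si3O12: molar mass 495.021 g/mol; 12×15.999 = 191.988 g → 38.78 wt%.
Difference = 47.81 − 38.78 = 9.03 percentage points.

9.03 percentage points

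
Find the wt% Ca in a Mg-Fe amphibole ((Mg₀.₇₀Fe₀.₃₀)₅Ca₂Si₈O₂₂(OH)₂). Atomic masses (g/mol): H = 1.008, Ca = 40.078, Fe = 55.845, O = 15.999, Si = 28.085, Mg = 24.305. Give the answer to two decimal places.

Molar mass of (Mg₀.₇₀Fe₀.₃₀)₅Ca₂Si₈O₂₂(OH)₂: 3.50×24.305 + 1.50×55.845 + 2×40.078 + 8×28.085 + 24×15.999 + 2×1.008 = 859.663 g/mol.
Mass of Ca per formula unit: 2 × 40.078 = 80.156 g.
Weight fraction Ca = 80.156 / 859.663 = 0.0932.

9.32 weight percent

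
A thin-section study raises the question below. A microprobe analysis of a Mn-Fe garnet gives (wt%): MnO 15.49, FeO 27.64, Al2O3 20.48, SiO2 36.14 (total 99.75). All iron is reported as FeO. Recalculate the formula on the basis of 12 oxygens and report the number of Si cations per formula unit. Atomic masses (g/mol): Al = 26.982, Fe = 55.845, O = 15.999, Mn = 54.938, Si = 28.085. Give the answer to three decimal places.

2.997 Si apfu

15.49 wt% MnO ÷ 70.937 g/mol = 0.21836 mol, giving 0.21836 Mn and 0.21836 O.
27.64 wt% FeO ÷ 71.844 g/mol = 0.38472 mol, giving 0.38472 Fe and 0.38472 O.
20.48 wt% Al2O3 ÷ 101.961 g/mol = 0.20086 mol, giving 0.40172 Al and 0.60258 O.
36.14 wt% SiO2 ÷ 60.083 g/mol = 0.60150 mol, giving 0.60150 Si and 1.20300 O.
Oxygen sums to 2.40866; scaling by 12/2.40866 = 4.98202 puts the formula on 12 O.
Si: 0.60150 × 4.98202 = 2.997 atoms per formula unit.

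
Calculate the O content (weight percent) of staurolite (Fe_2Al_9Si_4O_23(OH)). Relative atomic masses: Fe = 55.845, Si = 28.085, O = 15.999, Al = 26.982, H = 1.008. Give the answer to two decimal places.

Formula mass = 2·55.845 + 9·26.982 + 4·28.085 + 24·15.999 + 1·1.008 = 851.852 g/mol, of which 383.976 g is O.
So O makes up 383.976/851.852 = 0.4508 of the mass, i.e. 45.08%.

45.08 weight percent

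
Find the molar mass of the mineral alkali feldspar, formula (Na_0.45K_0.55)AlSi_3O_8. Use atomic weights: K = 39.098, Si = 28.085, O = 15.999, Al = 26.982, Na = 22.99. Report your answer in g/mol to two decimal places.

M = 0.45*22.99 + 0.55*39.098 + 1*26.982 + 3*28.085 + 8*15.999

271.08 g/mol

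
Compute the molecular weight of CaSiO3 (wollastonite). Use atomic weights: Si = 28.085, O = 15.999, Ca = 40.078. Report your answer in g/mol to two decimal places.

116.16 g/mol

Ca: 1 × 40.078 = 40.0780
Si: 1 × 28.085 = 28.0850
O: 3 × 15.999 = 47.9970
Summing the contributions gives the formula mass.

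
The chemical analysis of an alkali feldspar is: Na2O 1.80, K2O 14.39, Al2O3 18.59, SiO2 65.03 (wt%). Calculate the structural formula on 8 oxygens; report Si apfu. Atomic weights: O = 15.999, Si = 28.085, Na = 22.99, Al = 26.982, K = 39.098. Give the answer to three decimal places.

2.993 Si apfu

1.80 wt% Na2O ÷ 61.979 g/mol = 0.02904 mol, giving 0.05808 Na and 0.02904 O.
14.39 wt% K2O ÷ 94.195 g/mol = 0.15277 mol, giving 0.30554 K and 0.15277 O.
18.59 wt% Al2O3 ÷ 101.961 g/mol = 0.18232 mol, giving 0.36464 Al and 0.54696 O.
65.03 wt% SiO2 ÷ 60.083 g/mol = 1.08234 mol, giving 1.08234 Si and 2.16468 O.
Oxygen sums to 2.89345; scaling by 8/2.89345 = 2.76487 puts the formula on 8 O.
Si: 1.08234 × 2.76487 = 2.993 atoms per formula unit.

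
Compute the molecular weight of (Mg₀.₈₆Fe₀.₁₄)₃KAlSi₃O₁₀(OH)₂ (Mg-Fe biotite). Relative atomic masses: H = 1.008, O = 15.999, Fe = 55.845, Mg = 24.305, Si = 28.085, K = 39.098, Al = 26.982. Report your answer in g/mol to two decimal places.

430.50 g/mol

M = 2.58(24.305) + 0.42(55.845) + 1(39.098) + 1(26.982) + 3(28.085) + 12(15.999) + 2(1.008)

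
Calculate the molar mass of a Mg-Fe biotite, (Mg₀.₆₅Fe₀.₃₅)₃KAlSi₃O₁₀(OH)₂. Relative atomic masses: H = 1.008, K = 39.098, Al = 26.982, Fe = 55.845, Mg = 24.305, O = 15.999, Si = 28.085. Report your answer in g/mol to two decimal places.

450.37 g/mol

The formula mass is the sum 1.95*24.305 + 1.05*55.845 + 1*39.098 + 1*26.982 + 3*28.085 + 12*15.999 + 2*1.008.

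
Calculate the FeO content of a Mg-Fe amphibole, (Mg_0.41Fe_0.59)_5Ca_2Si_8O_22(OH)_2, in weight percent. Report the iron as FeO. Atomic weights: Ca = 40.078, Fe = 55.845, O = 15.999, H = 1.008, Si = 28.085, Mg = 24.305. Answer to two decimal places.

M((Mg_0.41Fe_0.59)_5Ca_2Si_8O_22(OH)_2) = 905.396 g/mol; M(FeO) = 71.844 g/mol.
Moles FeO per formula unit = 2.95 Fe ÷ 1 = 2.9500.
FeO fraction = (2.9500 × 71.844) / 905.396 = 211.940/905.396 = 0.2341.

23.41 wt%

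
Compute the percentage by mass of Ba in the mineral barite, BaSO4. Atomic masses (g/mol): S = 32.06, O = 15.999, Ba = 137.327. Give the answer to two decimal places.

Molar mass of BaSO4: 1*137.327 + 1*32.06 + 4*15.999 = 233.383 g/mol.
Mass of Ba per formula unit: 1 × 137.327 = 137.327 g.
Weight fraction Ba = 137.327 / 233.383 = 0.5884.

58.84 weight percent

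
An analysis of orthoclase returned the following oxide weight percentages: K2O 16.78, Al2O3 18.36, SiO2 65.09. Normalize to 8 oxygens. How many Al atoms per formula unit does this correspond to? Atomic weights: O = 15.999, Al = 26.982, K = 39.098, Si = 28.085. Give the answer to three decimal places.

0.999 Al apfu

16.78 wt% K2O ÷ 94.195 g/mol = 0.17814 mol, giving 0.35628 K and 0.17814 O.
18.36 wt% Al2O3 ÷ 101.961 g/mol = 0.18007 mol, giving 0.36014 Al and 0.54021 O.
65.09 wt% SiO2 ÷ 60.083 g/mol = 1.08333 mol, giving 1.08333 Si and 2.16666 O.
Oxygen sums to 2.88501; scaling by 8/2.88501 = 2.77295 puts the formula on 8 O.
Al: 0.36014 × 2.77295 = 0.999 atoms per formula unit.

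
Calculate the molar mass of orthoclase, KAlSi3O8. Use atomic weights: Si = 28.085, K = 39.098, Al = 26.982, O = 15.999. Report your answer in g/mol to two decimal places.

278.33 g/mol

M = 1×39.098 + 1×26.982 + 3×28.085 + 8×15.999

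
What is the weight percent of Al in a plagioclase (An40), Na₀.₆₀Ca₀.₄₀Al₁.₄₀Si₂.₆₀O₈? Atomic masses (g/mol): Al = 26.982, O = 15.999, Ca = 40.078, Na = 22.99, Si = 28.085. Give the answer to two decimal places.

Molar mass of Na₀.₆₀Ca₀.₄₀Al₁.₄₀Si₂.₆₀O₈: 0.60×22.99 + 0.40×40.078 + 1.40×26.982 + 2.60×28.085 + 8×15.999 = 268.613 g/mol.
Mass of Al per formula unit: 1.40 × 26.982 = 37.775 g.
Weight fraction Al = 37.775 / 268.613 = 0.1406.

14.06 mass %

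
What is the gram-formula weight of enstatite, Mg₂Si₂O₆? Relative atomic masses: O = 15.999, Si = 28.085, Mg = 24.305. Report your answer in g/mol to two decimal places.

200.77 g/mol

The formula mass is the sum 2×24.305 + 2×28.085 + 6×15.999.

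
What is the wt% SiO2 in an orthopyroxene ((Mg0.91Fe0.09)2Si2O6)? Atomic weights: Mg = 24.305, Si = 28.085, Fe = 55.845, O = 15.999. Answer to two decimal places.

Molar mass of (Mg0.91Fe0.09)2Si2O6 = 1.82×24.305 + 0.18×55.845 + 2×28.085 + 6×15.999 = 206.451 g/mol.
Each formula unit contains 2 Si, equivalent to 2/1 = 2.0000 mol SiO2.
M(SiO2) = 1×28.085 + 2×15.999 = 60.083 g/mol.
Mass of SiO2 per formula unit = 2.0000 × 60.083 = 120.166 g.
SiO2 wt% = 120.166 / 206.451 × 100 = 58.21%.

58.21 wt%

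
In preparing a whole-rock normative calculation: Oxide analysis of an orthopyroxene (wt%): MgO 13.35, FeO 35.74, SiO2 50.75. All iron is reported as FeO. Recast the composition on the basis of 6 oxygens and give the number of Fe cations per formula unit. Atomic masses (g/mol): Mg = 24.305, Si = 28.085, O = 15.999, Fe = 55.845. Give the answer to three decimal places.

MgO: 13.35/40.304 = 0.33123 mol → 0.33123 mol Mg, 0.33123 mol O.
FeO: 35.74/71.844 = 0.49747 mol → 0.49747 mol Fe, 0.49747 mol O.
SiO2: 50.75/60.083 = 0.84466 mol → 0.84466 mol Si, 1.68932 mol O.
Total oxygen = 2.51802 mol. Normalization factor = 6/2.51802 = 2.38282.
Fe per 6 O = 0.49747 × 2.38282 = 1.185.

1.185 Fe apfu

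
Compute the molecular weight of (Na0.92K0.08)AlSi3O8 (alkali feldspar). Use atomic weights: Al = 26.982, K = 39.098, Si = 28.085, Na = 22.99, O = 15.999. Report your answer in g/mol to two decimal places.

Na: 0.92 × 22.99 = 21.1508
K: 0.08 × 39.098 = 3.1278
Al: 1 × 26.982 = 26.9820
Si: 3 × 28.085 = 84.2550
O: 8 × 15.999 = 127.9920
Summing the contributions gives the formula mass.

263.51 g/mol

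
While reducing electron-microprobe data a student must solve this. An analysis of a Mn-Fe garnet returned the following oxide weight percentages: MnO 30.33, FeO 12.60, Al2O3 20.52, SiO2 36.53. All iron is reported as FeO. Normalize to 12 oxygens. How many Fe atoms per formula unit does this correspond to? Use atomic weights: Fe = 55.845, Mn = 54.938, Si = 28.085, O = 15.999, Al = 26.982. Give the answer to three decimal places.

30.33 wt% MnO ÷ 70.937 g/mol = 0.42756 mol, giving 0.42756 Mn and 0.42756 O.
12.60 wt% FeO ÷ 71.844 g/mol = 0.17538 mol, giving 0.17538 Fe and 0.17538 O.
20.52 wt% Al2O3 ÷ 101.961 g/mol = 0.20125 mol, giving 0.40250 Al and 0.60375 O.
36.53 wt% SiO2 ÷ 60.083 g/mol = 0.60799 mol, giving 0.60799 Si and 1.21598 O.
Oxygen sums to 2.42267; scaling by 12/2.42267 = 4.95321 puts the formula on 12 O.
Fe: 0.17538 × 4.95321 = 0.869 atoms per formula unit.

0.869 Fe apfu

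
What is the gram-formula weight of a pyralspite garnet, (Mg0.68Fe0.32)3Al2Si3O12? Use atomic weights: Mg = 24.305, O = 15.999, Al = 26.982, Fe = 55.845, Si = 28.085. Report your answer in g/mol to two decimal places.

433.40 g/mol

The formula mass is the sum 2.04×24.305 + 0.96×55.845 + 2×26.982 + 3×28.085 + 12×15.999.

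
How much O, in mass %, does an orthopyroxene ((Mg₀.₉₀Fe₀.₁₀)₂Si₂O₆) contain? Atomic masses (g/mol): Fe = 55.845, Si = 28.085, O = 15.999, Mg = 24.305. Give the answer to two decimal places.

46.36 mass %

Molar mass of (Mg₀.₉₀Fe₀.₁₀)₂Si₂O₆: 1.80·24.305 + 0.20·55.845 + 2·28.085 + 6·15.999 = 207.082 g/mol.
Mass of O per formula unit: 6 × 15.999 = 95.994 g.
Weight fraction O = 95.994 / 207.082 = 0.4636.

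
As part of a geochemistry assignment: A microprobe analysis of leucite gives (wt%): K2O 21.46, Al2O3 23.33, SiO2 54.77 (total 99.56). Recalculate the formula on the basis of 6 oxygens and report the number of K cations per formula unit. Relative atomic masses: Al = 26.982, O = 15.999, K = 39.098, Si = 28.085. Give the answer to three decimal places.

0.999 K apfu

K2O (M=94.195): mol = 0.22783; K = 0.45566, O = 0.22783.
Al2O3 (M=101.961): mol = 0.22881; Al = 0.45762, O = 0.68643.
SiO2 (M=60.083): mol = 0.91157; Si = 0.91157, O = 1.82314.
ΣO = 2.73740; factor = 6/ΣO = 2.19186.
K apfu = 0.45566 × 2.19186 = 0.999.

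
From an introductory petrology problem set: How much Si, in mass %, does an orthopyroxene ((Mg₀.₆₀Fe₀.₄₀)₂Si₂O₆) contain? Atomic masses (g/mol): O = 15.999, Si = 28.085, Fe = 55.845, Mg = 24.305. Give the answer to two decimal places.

M((Mg₀.₆₀Fe₀.₄₀)₂Si₂O₆) = 226.006 g/mol.
Si contributes 2 × 28.085 = 56.170 g per mole.
56.170/226.006 = 0.2485 → 24.85%.

24.85 mass %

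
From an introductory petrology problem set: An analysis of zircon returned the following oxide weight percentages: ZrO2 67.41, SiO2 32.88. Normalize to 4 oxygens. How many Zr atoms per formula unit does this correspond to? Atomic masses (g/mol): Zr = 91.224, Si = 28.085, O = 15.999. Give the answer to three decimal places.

ZrO2: 67.41/123.222 = 0.54706 mol → 0.54706 mol Zr, 1.09412 mol O.
SiO2: 32.88/60.083 = 0.54724 mol → 0.54724 mol Si, 1.09448 mol O.
Total oxygen = 2.18860 mol. Normalization factor = 4/2.18860 = 1.82765.
Zr per 4 O = 0.54706 × 1.82765 = 1.000.

1.000 Zr apfu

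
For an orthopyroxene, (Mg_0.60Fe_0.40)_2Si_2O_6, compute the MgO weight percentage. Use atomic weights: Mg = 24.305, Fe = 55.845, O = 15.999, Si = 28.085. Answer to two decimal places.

Formula mass = 226.006 g/mol.
1.20 Mg → 1.2000 mol MgO per formula unit; M(MgO) = 40.304, so MgO mass = 48.365 g.
48.365/226.006 × 100 = 21.40 wt%.

21.40 wt%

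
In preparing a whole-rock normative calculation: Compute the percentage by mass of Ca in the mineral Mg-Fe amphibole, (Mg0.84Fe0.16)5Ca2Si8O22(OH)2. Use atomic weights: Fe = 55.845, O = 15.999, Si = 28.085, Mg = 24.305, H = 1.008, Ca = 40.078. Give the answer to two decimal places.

9.57 weight percent

Molar mass of (Mg0.84Fe0.16)5Ca2Si8O22(OH)2: 4.20*24.305 + 0.80*55.845 + 2*40.078 + 8*28.085 + 24*15.999 + 2*1.008 = 837.585 g/mol.
Mass of Ca per formula unit: 2 × 40.078 = 80.156 g.
Weight fraction Ca = 80.156 / 837.585 = 0.0957.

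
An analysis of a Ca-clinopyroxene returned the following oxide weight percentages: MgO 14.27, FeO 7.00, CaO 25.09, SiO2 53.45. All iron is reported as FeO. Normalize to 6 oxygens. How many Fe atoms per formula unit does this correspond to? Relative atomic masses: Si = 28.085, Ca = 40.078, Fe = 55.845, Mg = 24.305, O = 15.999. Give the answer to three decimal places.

MgO (M=40.304): mol = 0.35406; Mg = 0.35406, O = 0.35406.
FeO (M=71.844): mol = 0.09743; Fe = 0.09743, O = 0.09743.
CaO (M=56.077): mol = 0.44742; Ca = 0.44742, O = 0.44742.
SiO2 (M=60.083): mol = 0.88960; Si = 0.88960, O = 1.77920.
ΣO = 2.67811; factor = 6/ΣO = 2.24039.
Fe apfu = 0.09743 × 2.24039 = 0.218.

0.218 Fe apfu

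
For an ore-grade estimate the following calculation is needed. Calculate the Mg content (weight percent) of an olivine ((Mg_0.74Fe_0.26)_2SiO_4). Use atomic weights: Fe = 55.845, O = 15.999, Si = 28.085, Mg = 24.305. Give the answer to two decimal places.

22.90 weight percent

Formula mass = 1.48·24.305 + 0.52·55.845 + 1·28.085 + 4·15.999 = 157.092 g/mol, of which 35.971 g is Mg.
So Mg makes up 35.971/157.092 = 0.2290 of the mass, i.e. 22.90%.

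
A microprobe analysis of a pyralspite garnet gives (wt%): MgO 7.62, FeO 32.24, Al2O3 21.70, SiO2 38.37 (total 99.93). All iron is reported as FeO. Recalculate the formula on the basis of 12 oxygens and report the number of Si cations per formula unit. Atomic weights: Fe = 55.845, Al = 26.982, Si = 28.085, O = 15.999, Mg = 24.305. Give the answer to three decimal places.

7.62 wt% MgO ÷ 40.304 g/mol = 0.18906 mol, giving 0.18906 Mg and 0.18906 O.
32.24 wt% FeO ÷ 71.844 g/mol = 0.44875 mol, giving 0.44875 Fe and 0.44875 O.
21.70 wt% Al2O3 ÷ 101.961 g/mol = 0.21283 mol, giving 0.42566 Al and 0.63849 O.
38.37 wt% SiO2 ÷ 60.083 g/mol = 0.63862 mol, giving 0.63862 Si and 1.27724 O.
Oxygen sums to 2.55354; scaling by 12/2.55354 = 4.69936 puts the formula on 12 O.
Si: 0.63862 × 4.69936 = 3.001 atoms per formula unit.

3.001 Si apfu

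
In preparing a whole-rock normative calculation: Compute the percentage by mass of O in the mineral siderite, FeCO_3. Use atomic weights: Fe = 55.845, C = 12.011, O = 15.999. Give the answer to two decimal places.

41.43 weight percent

Molar mass of FeCO_3: 1×55.845 + 1×12.011 + 3×15.999 = 115.853 g/mol.
Mass of O per formula unit: 3 × 15.999 = 47.997 g.
Weight fraction O = 47.997 / 115.853 = 0.4143.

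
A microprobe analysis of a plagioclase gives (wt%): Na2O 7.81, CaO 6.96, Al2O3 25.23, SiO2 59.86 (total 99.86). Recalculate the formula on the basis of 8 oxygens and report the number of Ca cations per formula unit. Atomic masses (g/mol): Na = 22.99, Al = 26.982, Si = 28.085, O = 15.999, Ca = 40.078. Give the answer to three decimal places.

Na2O: 7.81/61.979 = 0.12601 mol → 0.25202 mol Na, 0.12601 mol O.
CaO: 6.96/56.077 = 0.12412 mol → 0.12412 mol Ca, 0.12412 mol O.
Al2O3: 25.23/101.961 = 0.24745 mol → 0.49490 mol Al, 0.74235 mol O.
SiO2: 59.86/60.083 = 0.99629 mol → 0.99629 mol Si, 1.99258 mol O.
Total oxygen = 2.98506 mol. Normalization factor = 8/2.98506 = 2.68001.
Ca per 8 O = 0.12412 × 2.68001 = 0.333.

0.333 Ca apfu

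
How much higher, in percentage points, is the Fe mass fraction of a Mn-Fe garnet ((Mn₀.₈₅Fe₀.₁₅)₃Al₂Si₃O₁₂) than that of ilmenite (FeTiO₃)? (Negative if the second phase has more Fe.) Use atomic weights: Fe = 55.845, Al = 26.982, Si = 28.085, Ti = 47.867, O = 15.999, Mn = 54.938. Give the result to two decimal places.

M((Mn₀.₈₅Fe₀.₁₅)₃Al₂Si₃O₁₂) = 495.429 g/mol, so wt% Fe = 25.130/495.429 × 100 = 5.07%.
M(FeTiO₃) = 151.709 g/mol, so wt% Fe = 55.845/151.709 × 100 = 36.81%.
5.07 − 36.81 = -31.74 pp.

-31.74 percentage points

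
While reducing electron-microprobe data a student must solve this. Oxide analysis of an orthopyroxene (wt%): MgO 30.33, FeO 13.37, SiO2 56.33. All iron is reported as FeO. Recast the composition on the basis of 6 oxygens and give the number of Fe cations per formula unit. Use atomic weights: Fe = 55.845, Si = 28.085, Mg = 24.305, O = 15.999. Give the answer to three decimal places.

0.397 Fe apfu

MgO (M=40.304): mol = 0.75253; Mg = 0.75253, O = 0.75253.
FeO (M=71.844): mol = 0.18610; Fe = 0.18610, O = 0.18610.
SiO2 (M=60.083): mol = 0.93754; Si = 0.93754, O = 1.87508.
ΣO = 2.81371; factor = 6/ΣO = 2.13242.
Fe apfu = 0.18610 × 2.13242 = 0.397.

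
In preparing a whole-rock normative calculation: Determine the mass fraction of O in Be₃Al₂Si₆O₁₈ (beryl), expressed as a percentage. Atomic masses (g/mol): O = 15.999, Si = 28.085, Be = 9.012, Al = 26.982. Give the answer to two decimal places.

M(Be₃Al₂Si₆O₁₈) = 537.492 g/mol.
O contributes 18 × 15.999 = 287.982 g per mole.
287.982/537.492 = 0.5358 → 53.58%.

53.58 wt%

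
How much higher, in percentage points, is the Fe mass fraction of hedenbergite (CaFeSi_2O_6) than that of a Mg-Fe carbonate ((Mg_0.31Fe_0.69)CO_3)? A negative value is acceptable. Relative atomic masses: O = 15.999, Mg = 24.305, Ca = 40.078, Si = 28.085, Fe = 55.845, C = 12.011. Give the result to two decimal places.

M(CaFeSi_2O_6) = 248.087 g/mol, so wt% Fe = 55.845/248.087 × 100 = 22.51%.
M((Mg_0.31Fe_0.69)CO_3) = 106.076 g/mol, so wt% Fe = 38.533/106.076 × 100 = 36.33%.
22.51 − 36.33 = -13.82 pp.

-13.82 percentage points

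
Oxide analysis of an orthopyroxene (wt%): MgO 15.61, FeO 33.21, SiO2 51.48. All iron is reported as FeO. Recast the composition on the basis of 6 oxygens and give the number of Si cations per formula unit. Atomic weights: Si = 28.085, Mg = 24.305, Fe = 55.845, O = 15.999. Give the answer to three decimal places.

2.006 Si apfu

MgO: 15.61/40.304 = 0.38731 mol → 0.38731 mol Mg, 0.38731 mol O.
FeO: 33.21/71.844 = 0.46225 mol → 0.46225 mol Fe, 0.46225 mol O.
SiO2: 51.48/60.083 = 0.85681 mol → 0.85681 mol Si, 1.71362 mol O.
Total oxygen = 2.56318 mol. Normalization factor = 6/2.56318 = 2.34084.
Si per 6 O = 0.85681 × 2.34084 = 2.006.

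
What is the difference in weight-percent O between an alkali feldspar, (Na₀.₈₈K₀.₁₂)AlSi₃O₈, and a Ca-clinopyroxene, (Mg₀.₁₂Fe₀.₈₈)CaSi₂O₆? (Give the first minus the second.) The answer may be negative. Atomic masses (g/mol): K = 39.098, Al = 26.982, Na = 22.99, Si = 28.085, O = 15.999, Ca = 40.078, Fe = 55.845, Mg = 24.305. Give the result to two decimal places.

9.16 percentage points

M((Na₀.₈₈K₀.₁₂)AlSi₃O₈) = 264.152 g/mol, so wt% O = 127.992/264.152 × 100 = 48.45%.
M((Mg₀.₁₂Fe₀.₈₈)CaSi₂O₆) = 244.302 g/mol, so wt% O = 95.994/244.302 × 100 = 39.29%.
48.45 − 39.29 = 9.16 pp.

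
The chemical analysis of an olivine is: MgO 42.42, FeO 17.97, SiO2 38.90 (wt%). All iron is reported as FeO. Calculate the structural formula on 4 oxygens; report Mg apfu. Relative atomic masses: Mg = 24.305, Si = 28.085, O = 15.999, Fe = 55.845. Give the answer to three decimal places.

1.621 Mg apfu

MgO (M=40.304): mol = 1.05250; Mg = 1.05250, O = 1.05250.
FeO (M=71.844): mol = 0.25013; Fe = 0.25013, O = 0.25013.
SiO2 (M=60.083): mol = 0.64744; Si = 0.64744, O = 1.29488.
ΣO = 2.59751; factor = 4/ΣO = 1.53994.
Mg apfu = 1.05250 × 1.53994 = 1.621.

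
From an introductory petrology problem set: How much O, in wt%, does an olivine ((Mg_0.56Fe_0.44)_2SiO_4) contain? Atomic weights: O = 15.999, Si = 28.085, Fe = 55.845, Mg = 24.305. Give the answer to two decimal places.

37.99 wt%

Molar mass of (Mg_0.56Fe_0.44)_2SiO_4: 1.12×24.305 + 0.88×55.845 + 1×28.085 + 4×15.999 = 168.446 g/mol.
Mass of O per formula unit: 4 × 15.999 = 63.996 g.
Weight fraction O = 63.996 / 168.446 = 0.3799.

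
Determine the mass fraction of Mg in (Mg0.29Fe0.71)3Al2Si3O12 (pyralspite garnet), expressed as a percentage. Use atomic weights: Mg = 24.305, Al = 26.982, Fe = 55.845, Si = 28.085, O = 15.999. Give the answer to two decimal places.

Formula mass = 0.87*24.305 + 2.13*55.845 + 2*26.982 + 3*28.085 + 12*15.999 = 470.302 g/mol, of which 21.145 g is Mg.
So Mg makes up 21.145/470.302 = 0.0450 of the mass, i.e. 4.50%.

4.50 wt%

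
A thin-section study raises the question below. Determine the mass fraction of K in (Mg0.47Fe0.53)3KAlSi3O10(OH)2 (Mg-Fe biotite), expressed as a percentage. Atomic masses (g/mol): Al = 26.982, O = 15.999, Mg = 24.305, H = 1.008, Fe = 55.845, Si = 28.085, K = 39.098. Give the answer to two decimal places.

8.36 weight percent

M((Mg0.47Fe0.53)3KAlSi3O10(OH)2) = 467.403 g/mol.
K contributes 1 × 39.098 = 39.098 g per mole.
39.098/467.403 = 0.0836 → 8.36%.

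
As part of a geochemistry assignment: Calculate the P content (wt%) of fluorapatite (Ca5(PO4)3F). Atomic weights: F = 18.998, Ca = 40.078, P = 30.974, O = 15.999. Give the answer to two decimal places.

18.43 wt%

Molar mass of Ca5(PO4)3F: 5·40.078 + 3·30.974 + 12·15.999 + 1·18.998 = 504.298 g/mol.
Mass of P per formula unit: 3 × 30.974 = 92.922 g.
Weight fraction P = 92.922 / 504.298 = 0.1843.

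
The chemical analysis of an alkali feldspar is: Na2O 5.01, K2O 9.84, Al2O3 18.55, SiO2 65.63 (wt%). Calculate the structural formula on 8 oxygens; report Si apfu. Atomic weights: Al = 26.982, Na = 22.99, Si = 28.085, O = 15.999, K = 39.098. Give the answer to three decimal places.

Na2O: 5.01/61.979 = 0.08083 mol → 0.16166 mol Na, 0.08083 mol O.
K2O: 9.84/94.195 = 0.10446 mol → 0.20892 mol K, 0.10446 mol O.
Al2O3: 18.55/101.961 = 0.18193 mol → 0.36386 mol Al, 0.54579 mol O.
SiO2: 65.63/60.083 = 1.09232 mol → 1.09232 mol Si, 2.18464 mol O.
Total oxygen = 2.91572 mol. Normalization factor = 8/2.91572 = 2.74375.
Si per 8 O = 1.09232 × 2.74375 = 2.997.

2.997 Si apfu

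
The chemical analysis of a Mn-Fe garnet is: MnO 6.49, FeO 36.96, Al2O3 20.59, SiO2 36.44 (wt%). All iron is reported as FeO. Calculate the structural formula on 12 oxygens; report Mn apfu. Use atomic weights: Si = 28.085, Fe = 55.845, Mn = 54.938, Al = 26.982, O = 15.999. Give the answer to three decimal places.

0.453 Mn apfu

MnO: 6.49/70.937 = 0.09149 mol → 0.09149 mol Mn, 0.09149 mol O.
FeO: 36.96/71.844 = 0.51445 mol → 0.51445 mol Fe, 0.51445 mol O.
Al2O3: 20.59/101.961 = 0.20194 mol → 0.40388 mol Al, 0.60582 mol O.
SiO2: 36.44/60.083 = 0.60649 mol → 0.60649 mol Si, 1.21298 mol O.
Total oxygen = 2.42474 mol. Normalization factor = 12/2.42474 = 4.94898.
Mn per 12 O = 0.09149 × 4.94898 = 0.453.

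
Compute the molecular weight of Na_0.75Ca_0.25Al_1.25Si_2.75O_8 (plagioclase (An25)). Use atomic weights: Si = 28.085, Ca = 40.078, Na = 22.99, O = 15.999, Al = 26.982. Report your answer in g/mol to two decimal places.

M = 0.75×22.99 + 0.25×40.078 + 1.25×26.982 + 2.75×28.085 + 8×15.999

266.22 g/mol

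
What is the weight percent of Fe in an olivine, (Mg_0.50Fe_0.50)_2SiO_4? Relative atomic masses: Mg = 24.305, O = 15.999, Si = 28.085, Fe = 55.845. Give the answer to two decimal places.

Molar mass of (Mg_0.50Fe_0.50)_2SiO_4: 1×24.305 + 1×55.845 + 1×28.085 + 4×15.999 = 172.231 g/mol.
Mass of Fe per formula unit: 1 × 55.845 = 55.845 g.
Weight fraction Fe = 55.845 / 172.231 = 0.3242.

32.42 weight percent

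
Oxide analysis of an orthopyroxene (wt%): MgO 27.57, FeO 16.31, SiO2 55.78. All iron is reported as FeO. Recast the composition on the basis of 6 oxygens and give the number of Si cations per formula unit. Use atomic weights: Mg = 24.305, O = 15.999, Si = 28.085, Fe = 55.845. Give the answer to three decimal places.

2.013 Si apfu

MgO (M=40.304): mol = 0.68405; Mg = 0.68405, O = 0.68405.
FeO (M=71.844): mol = 0.22702; Fe = 0.22702, O = 0.22702.
SiO2 (M=60.083): mol = 0.92838; Si = 0.92838, O = 1.85676.
ΣO = 2.76783; factor = 6/ΣO = 2.16776.
Si apfu = 0.92838 × 2.16776 = 2.013.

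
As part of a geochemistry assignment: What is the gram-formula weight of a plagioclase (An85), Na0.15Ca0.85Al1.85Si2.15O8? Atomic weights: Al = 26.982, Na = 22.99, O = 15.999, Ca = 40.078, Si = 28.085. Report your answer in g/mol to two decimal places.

The formula mass is the sum 0.15×22.99 + 0.85×40.078 + 1.85×26.982 + 2.15×28.085 + 8×15.999.

275.81 g/mol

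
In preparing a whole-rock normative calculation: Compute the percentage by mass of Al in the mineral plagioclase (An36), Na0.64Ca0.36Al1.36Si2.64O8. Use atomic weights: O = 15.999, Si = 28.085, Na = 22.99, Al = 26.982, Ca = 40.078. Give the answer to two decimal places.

13.69 mass %

Molar mass of Na0.64Ca0.36Al1.36Si2.64O8: 0.64·22.99 + 0.36·40.078 + 1.36·26.982 + 2.64·28.085 + 8·15.999 = 267.974 g/mol.
Mass of Al per formula unit: 1.36 × 26.982 = 36.696 g.
Weight fraction Al = 36.696 / 267.974 = 0.1369.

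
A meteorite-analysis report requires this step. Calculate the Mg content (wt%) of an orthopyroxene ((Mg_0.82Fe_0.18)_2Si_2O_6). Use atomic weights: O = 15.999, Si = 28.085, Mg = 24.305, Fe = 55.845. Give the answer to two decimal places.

Molar mass of (Mg_0.82Fe_0.18)_2Si_2O_6: 1.64×24.305 + 0.36×55.845 + 2×28.085 + 6×15.999 = 212.128 g/mol.
Mass of Mg per formula unit: 1.64 × 24.305 = 39.860 g.
Weight fraction Mg = 39.860 / 212.128 = 0.1879.

18.79 wt%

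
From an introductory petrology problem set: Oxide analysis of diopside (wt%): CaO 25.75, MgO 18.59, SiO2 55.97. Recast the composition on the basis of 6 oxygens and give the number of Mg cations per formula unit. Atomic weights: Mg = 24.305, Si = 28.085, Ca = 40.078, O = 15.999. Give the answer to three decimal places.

CaO: 25.75/56.077 = 0.45919 mol → 0.45919 mol Ca, 0.45919 mol O.
MgO: 18.59/40.304 = 0.46124 mol → 0.46124 mol Mg, 0.46124 mol O.
SiO2: 55.97/60.083 = 0.93154 mol → 0.93154 mol Si, 1.86308 mol O.
Total oxygen = 2.78351 mol. Normalization factor = 6/2.78351 = 2.15555.
Mg per 6 O = 0.46124 × 2.15555 = 0.994.

0.994 Mg apfu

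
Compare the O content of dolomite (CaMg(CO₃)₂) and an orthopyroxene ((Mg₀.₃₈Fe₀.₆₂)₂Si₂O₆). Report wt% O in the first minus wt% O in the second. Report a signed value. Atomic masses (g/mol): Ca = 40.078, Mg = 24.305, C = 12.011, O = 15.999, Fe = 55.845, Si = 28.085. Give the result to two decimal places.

12.04 percentage points

O in CaMg(CO₃)₂: molar mass 184.399 g/mol; 6×15.999 = 95.994 g → 52.06 wt%.
O in (Mg₀.₃₈Fe₀.₆₂)₂Si₂O₆: molar mass 239.884 g/mol; 6×15.999 = 95.994 g → 40.02 wt%.
Difference = 52.06 − 40.02 = 12.04 percentage points.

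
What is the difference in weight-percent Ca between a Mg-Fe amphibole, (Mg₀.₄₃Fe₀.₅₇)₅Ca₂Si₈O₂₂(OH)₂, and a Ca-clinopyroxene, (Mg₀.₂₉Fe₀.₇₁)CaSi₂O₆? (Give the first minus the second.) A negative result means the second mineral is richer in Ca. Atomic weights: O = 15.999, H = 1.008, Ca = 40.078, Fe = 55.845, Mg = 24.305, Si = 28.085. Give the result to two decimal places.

First mineral: 80.156 g Ca in 902.242 g formula = 8.88 wt% Ca.
Second mineral: 40.078 g Ca in 238.940 g formula = 16.77 wt% Ca.
8.88% − 16.77% gives a difference of -7.89 percentage points.

-7.89 percentage points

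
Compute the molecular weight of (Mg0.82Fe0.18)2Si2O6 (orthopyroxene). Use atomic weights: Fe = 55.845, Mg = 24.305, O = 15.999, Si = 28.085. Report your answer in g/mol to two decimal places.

212.13 g/mol

Mg: 1.64 × 24.305 = 39.8602
Fe: 0.36 × 55.845 = 20.1042
Si: 2 × 28.085 = 56.1700
O: 6 × 15.999 = 95.9940
Summing the contributions gives the formula mass.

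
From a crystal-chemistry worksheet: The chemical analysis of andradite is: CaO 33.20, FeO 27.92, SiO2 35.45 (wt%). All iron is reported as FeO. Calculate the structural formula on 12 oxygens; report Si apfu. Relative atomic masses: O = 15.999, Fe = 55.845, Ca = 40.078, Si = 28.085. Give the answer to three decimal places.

CaO: 33.20/56.077 = 0.59204 mol → 0.59204 mol Ca, 0.59204 mol O.
FeO: 27.92/71.844 = 0.38862 mol → 0.38862 mol Fe, 0.38862 mol O.
SiO2: 35.45/60.083 = 0.59002 mol → 0.59002 mol Si, 1.18004 mol O.
Total oxygen = 2.16070 mol. Normalization factor = 12/2.16070 = 5.55376.
Si per 12 O = 0.59002 × 5.55376 = 3.277.

3.277 Si apfu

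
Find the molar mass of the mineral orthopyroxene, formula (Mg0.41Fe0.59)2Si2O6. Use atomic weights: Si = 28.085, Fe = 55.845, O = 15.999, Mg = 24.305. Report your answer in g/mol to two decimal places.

237.99 g/mol

The formula mass is the sum 0.82*24.305 + 1.18*55.845 + 2*28.085 + 6*15.999.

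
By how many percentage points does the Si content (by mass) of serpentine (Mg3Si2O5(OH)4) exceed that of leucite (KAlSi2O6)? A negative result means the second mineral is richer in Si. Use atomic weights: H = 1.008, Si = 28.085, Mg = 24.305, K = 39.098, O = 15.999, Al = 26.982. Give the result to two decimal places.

Si in Mg3Si2O5(OH)4: molar mass 277.108 g/mol; 2×28.085 = 56.170 g → 20.27 wt%.
Si in KAlSi2O6: molar mass 218.244 g/mol; 2×28.085 = 56.170 g → 25.74 wt%.
Difference = 20.27 − 25.74 = -5.47 percentage points.

-5.47 percentage points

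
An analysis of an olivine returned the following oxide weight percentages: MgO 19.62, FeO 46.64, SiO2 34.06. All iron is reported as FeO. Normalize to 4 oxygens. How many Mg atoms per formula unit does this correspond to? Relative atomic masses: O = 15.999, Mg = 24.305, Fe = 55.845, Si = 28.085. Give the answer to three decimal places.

MgO: 19.62/40.304 = 0.48680 mol → 0.48680 mol Mg, 0.48680 mol O.
FeO: 46.64/71.844 = 0.64918 mol → 0.64918 mol Fe, 0.64918 mol O.
SiO2: 34.06/60.083 = 0.56688 mol → 0.56688 mol Si, 1.13376 mol O.
Total oxygen = 2.26974 mol. Normalization factor = 4/2.26974 = 1.76232.
Mg per 4 O = 0.48680 × 1.76232 = 0.858.

0.858 Mg apfu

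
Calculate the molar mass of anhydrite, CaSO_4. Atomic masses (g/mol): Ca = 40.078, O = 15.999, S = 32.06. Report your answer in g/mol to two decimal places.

M = 1·40.078 + 1·32.06 + 4·15.999

136.13 g/mol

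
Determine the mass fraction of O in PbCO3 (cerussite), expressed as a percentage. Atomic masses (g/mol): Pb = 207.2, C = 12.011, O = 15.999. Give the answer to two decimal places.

M(PbCO3) = 267.208 g/mol.
O contributes 3 × 15.999 = 47.997 g per mole.
47.997/267.208 = 0.1796 → 17.96%.

17.96 wt%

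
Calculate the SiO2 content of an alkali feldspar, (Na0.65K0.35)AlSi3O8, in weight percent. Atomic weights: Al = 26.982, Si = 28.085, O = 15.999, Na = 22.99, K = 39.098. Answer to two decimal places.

67.29 wt%

M((Na0.65K0.35)AlSi3O8) = 267.857 g/mol; M(SiO2) = 60.083 g/mol.
Moles SiO2 per formula unit = 3 Si ÷ 1 = 3.0000.
SiO2 fraction = (3.0000 × 60.083) / 267.857 = 180.249/267.857 = 0.6729.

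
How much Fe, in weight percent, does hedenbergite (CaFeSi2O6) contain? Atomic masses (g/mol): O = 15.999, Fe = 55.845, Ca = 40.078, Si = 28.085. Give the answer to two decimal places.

Formula mass = 1*40.078 + 1*55.845 + 2*28.085 + 6*15.999 = 248.087 g/mol, of which 55.845 g is Fe.
So Fe makes up 55.845/248.087 = 0.2251 of the mass, i.e. 22.51%.

22.51 weight percent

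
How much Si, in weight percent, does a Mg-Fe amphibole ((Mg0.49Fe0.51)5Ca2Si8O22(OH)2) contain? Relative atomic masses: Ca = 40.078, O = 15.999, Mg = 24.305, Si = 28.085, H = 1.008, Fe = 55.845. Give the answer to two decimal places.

Formula mass = 2.45*24.305 + 2.55*55.845 + 2*40.078 + 8*28.085 + 24*15.999 + 2*1.008 = 892.780 g/mol, of which 224.680 g is Si.
So Si makes up 224.680/892.780 = 0.2517 of the mass, i.e. 25.17%.

25.17 weight percent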